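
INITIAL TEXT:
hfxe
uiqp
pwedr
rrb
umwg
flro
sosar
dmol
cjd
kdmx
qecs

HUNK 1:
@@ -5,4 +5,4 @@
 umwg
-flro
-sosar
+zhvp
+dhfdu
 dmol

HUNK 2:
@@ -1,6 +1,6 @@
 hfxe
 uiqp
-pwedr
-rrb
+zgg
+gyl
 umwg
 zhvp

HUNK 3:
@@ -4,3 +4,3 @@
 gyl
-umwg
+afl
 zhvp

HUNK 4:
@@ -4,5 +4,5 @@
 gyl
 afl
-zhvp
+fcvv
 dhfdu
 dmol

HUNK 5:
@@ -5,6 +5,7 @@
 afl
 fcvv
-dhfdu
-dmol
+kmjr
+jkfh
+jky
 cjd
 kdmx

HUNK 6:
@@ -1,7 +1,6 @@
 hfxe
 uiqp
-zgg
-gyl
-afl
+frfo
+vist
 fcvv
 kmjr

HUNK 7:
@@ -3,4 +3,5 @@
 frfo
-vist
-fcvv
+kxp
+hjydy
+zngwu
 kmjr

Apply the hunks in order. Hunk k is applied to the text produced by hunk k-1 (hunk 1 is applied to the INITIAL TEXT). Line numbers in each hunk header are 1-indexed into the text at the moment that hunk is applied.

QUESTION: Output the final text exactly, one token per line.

Answer: hfxe
uiqp
frfo
kxp
hjydy
zngwu
kmjr
jkfh
jky
cjd
kdmx
qecs

Derivation:
Hunk 1: at line 5 remove [flro,sosar] add [zhvp,dhfdu] -> 11 lines: hfxe uiqp pwedr rrb umwg zhvp dhfdu dmol cjd kdmx qecs
Hunk 2: at line 1 remove [pwedr,rrb] add [zgg,gyl] -> 11 lines: hfxe uiqp zgg gyl umwg zhvp dhfdu dmol cjd kdmx qecs
Hunk 3: at line 4 remove [umwg] add [afl] -> 11 lines: hfxe uiqp zgg gyl afl zhvp dhfdu dmol cjd kdmx qecs
Hunk 4: at line 4 remove [zhvp] add [fcvv] -> 11 lines: hfxe uiqp zgg gyl afl fcvv dhfdu dmol cjd kdmx qecs
Hunk 5: at line 5 remove [dhfdu,dmol] add [kmjr,jkfh,jky] -> 12 lines: hfxe uiqp zgg gyl afl fcvv kmjr jkfh jky cjd kdmx qecs
Hunk 6: at line 1 remove [zgg,gyl,afl] add [frfo,vist] -> 11 lines: hfxe uiqp frfo vist fcvv kmjr jkfh jky cjd kdmx qecs
Hunk 7: at line 3 remove [vist,fcvv] add [kxp,hjydy,zngwu] -> 12 lines: hfxe uiqp frfo kxp hjydy zngwu kmjr jkfh jky cjd kdmx qecs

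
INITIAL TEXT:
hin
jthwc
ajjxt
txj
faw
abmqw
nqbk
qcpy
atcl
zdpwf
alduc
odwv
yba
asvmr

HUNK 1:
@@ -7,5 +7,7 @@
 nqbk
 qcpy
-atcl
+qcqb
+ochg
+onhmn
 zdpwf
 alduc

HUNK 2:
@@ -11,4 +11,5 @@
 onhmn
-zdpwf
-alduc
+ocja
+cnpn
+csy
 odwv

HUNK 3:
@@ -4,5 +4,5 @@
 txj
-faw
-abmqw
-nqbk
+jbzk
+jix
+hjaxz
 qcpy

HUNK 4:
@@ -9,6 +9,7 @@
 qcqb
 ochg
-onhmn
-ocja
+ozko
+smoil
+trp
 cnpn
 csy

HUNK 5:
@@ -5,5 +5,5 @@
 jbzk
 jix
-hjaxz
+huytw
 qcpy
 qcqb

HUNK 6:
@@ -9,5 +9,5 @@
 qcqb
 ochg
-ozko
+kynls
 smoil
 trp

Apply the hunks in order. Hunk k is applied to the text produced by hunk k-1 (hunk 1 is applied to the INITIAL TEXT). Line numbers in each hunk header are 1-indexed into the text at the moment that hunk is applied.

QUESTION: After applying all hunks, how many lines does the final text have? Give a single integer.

Answer: 18

Derivation:
Hunk 1: at line 7 remove [atcl] add [qcqb,ochg,onhmn] -> 16 lines: hin jthwc ajjxt txj faw abmqw nqbk qcpy qcqb ochg onhmn zdpwf alduc odwv yba asvmr
Hunk 2: at line 11 remove [zdpwf,alduc] add [ocja,cnpn,csy] -> 17 lines: hin jthwc ajjxt txj faw abmqw nqbk qcpy qcqb ochg onhmn ocja cnpn csy odwv yba asvmr
Hunk 3: at line 4 remove [faw,abmqw,nqbk] add [jbzk,jix,hjaxz] -> 17 lines: hin jthwc ajjxt txj jbzk jix hjaxz qcpy qcqb ochg onhmn ocja cnpn csy odwv yba asvmr
Hunk 4: at line 9 remove [onhmn,ocja] add [ozko,smoil,trp] -> 18 lines: hin jthwc ajjxt txj jbzk jix hjaxz qcpy qcqb ochg ozko smoil trp cnpn csy odwv yba asvmr
Hunk 5: at line 5 remove [hjaxz] add [huytw] -> 18 lines: hin jthwc ajjxt txj jbzk jix huytw qcpy qcqb ochg ozko smoil trp cnpn csy odwv yba asvmr
Hunk 6: at line 9 remove [ozko] add [kynls] -> 18 lines: hin jthwc ajjxt txj jbzk jix huytw qcpy qcqb ochg kynls smoil trp cnpn csy odwv yba asvmr
Final line count: 18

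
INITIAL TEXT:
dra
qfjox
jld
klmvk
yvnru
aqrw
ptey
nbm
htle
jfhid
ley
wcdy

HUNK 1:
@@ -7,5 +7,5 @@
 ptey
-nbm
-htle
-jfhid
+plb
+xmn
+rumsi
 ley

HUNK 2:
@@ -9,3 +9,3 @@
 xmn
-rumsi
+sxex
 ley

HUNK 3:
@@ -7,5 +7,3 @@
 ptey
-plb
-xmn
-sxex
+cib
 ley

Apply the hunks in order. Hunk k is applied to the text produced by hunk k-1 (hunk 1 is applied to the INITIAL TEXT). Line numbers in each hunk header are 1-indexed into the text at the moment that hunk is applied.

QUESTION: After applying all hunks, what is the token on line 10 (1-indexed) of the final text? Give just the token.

Answer: wcdy

Derivation:
Hunk 1: at line 7 remove [nbm,htle,jfhid] add [plb,xmn,rumsi] -> 12 lines: dra qfjox jld klmvk yvnru aqrw ptey plb xmn rumsi ley wcdy
Hunk 2: at line 9 remove [rumsi] add [sxex] -> 12 lines: dra qfjox jld klmvk yvnru aqrw ptey plb xmn sxex ley wcdy
Hunk 3: at line 7 remove [plb,xmn,sxex] add [cib] -> 10 lines: dra qfjox jld klmvk yvnru aqrw ptey cib ley wcdy
Final line 10: wcdy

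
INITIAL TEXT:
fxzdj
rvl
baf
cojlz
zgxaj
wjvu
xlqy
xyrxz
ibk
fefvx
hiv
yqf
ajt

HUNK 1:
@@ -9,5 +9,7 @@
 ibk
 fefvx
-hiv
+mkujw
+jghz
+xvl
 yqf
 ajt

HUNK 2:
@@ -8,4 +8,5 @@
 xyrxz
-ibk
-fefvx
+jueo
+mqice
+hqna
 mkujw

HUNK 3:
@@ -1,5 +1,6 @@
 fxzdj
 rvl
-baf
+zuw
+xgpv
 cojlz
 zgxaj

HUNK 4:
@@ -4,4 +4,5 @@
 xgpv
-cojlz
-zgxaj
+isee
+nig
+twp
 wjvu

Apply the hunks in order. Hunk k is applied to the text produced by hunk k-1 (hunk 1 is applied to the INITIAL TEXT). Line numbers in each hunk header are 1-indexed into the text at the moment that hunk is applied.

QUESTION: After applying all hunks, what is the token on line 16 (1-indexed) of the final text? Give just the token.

Hunk 1: at line 9 remove [hiv] add [mkujw,jghz,xvl] -> 15 lines: fxzdj rvl baf cojlz zgxaj wjvu xlqy xyrxz ibk fefvx mkujw jghz xvl yqf ajt
Hunk 2: at line 8 remove [ibk,fefvx] add [jueo,mqice,hqna] -> 16 lines: fxzdj rvl baf cojlz zgxaj wjvu xlqy xyrxz jueo mqice hqna mkujw jghz xvl yqf ajt
Hunk 3: at line 1 remove [baf] add [zuw,xgpv] -> 17 lines: fxzdj rvl zuw xgpv cojlz zgxaj wjvu xlqy xyrxz jueo mqice hqna mkujw jghz xvl yqf ajt
Hunk 4: at line 4 remove [cojlz,zgxaj] add [isee,nig,twp] -> 18 lines: fxzdj rvl zuw xgpv isee nig twp wjvu xlqy xyrxz jueo mqice hqna mkujw jghz xvl yqf ajt
Final line 16: xvl

Answer: xvl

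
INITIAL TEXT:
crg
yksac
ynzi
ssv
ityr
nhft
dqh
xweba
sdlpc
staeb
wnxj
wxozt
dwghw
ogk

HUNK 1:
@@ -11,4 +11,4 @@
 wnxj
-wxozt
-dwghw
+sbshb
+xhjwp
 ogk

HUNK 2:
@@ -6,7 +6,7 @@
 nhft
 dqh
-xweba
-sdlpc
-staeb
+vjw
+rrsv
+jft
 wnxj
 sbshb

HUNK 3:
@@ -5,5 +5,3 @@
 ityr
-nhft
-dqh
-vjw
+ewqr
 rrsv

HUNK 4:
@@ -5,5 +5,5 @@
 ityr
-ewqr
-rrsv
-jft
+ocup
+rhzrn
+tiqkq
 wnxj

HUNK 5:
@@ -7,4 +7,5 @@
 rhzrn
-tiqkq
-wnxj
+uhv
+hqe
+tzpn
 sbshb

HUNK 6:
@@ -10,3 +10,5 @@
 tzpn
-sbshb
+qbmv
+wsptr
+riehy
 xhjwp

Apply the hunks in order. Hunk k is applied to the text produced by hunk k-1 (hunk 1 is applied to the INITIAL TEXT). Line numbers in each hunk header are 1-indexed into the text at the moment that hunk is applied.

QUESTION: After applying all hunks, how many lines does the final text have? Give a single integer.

Hunk 1: at line 11 remove [wxozt,dwghw] add [sbshb,xhjwp] -> 14 lines: crg yksac ynzi ssv ityr nhft dqh xweba sdlpc staeb wnxj sbshb xhjwp ogk
Hunk 2: at line 6 remove [xweba,sdlpc,staeb] add [vjw,rrsv,jft] -> 14 lines: crg yksac ynzi ssv ityr nhft dqh vjw rrsv jft wnxj sbshb xhjwp ogk
Hunk 3: at line 5 remove [nhft,dqh,vjw] add [ewqr] -> 12 lines: crg yksac ynzi ssv ityr ewqr rrsv jft wnxj sbshb xhjwp ogk
Hunk 4: at line 5 remove [ewqr,rrsv,jft] add [ocup,rhzrn,tiqkq] -> 12 lines: crg yksac ynzi ssv ityr ocup rhzrn tiqkq wnxj sbshb xhjwp ogk
Hunk 5: at line 7 remove [tiqkq,wnxj] add [uhv,hqe,tzpn] -> 13 lines: crg yksac ynzi ssv ityr ocup rhzrn uhv hqe tzpn sbshb xhjwp ogk
Hunk 6: at line 10 remove [sbshb] add [qbmv,wsptr,riehy] -> 15 lines: crg yksac ynzi ssv ityr ocup rhzrn uhv hqe tzpn qbmv wsptr riehy xhjwp ogk
Final line count: 15

Answer: 15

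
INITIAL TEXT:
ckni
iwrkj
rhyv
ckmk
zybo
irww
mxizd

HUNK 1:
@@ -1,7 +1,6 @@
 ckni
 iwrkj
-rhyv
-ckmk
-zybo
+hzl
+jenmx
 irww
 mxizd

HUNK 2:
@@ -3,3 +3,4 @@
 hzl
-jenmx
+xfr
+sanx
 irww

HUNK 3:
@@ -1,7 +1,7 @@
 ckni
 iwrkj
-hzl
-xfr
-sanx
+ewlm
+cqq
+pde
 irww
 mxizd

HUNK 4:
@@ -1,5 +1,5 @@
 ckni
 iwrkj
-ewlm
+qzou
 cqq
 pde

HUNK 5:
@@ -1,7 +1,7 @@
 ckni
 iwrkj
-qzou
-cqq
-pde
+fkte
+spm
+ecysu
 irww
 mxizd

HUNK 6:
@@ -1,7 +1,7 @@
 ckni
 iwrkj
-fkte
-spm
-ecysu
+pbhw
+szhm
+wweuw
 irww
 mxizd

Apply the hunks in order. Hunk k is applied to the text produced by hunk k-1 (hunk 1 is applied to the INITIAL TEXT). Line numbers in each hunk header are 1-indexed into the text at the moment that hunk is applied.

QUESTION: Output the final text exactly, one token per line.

Hunk 1: at line 1 remove [rhyv,ckmk,zybo] add [hzl,jenmx] -> 6 lines: ckni iwrkj hzl jenmx irww mxizd
Hunk 2: at line 3 remove [jenmx] add [xfr,sanx] -> 7 lines: ckni iwrkj hzl xfr sanx irww mxizd
Hunk 3: at line 1 remove [hzl,xfr,sanx] add [ewlm,cqq,pde] -> 7 lines: ckni iwrkj ewlm cqq pde irww mxizd
Hunk 4: at line 1 remove [ewlm] add [qzou] -> 7 lines: ckni iwrkj qzou cqq pde irww mxizd
Hunk 5: at line 1 remove [qzou,cqq,pde] add [fkte,spm,ecysu] -> 7 lines: ckni iwrkj fkte spm ecysu irww mxizd
Hunk 6: at line 1 remove [fkte,spm,ecysu] add [pbhw,szhm,wweuw] -> 7 lines: ckni iwrkj pbhw szhm wweuw irww mxizd

Answer: ckni
iwrkj
pbhw
szhm
wweuw
irww
mxizd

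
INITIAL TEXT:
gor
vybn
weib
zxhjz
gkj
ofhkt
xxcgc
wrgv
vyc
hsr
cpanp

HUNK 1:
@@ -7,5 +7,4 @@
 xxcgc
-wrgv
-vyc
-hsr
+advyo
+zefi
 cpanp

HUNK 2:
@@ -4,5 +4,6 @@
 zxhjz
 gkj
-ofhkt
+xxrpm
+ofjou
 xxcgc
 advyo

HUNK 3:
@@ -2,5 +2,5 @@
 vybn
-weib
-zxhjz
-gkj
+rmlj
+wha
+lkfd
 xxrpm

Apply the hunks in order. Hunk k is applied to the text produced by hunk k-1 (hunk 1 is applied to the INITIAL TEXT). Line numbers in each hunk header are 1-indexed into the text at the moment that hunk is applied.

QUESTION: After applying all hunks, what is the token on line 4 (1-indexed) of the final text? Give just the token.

Hunk 1: at line 7 remove [wrgv,vyc,hsr] add [advyo,zefi] -> 10 lines: gor vybn weib zxhjz gkj ofhkt xxcgc advyo zefi cpanp
Hunk 2: at line 4 remove [ofhkt] add [xxrpm,ofjou] -> 11 lines: gor vybn weib zxhjz gkj xxrpm ofjou xxcgc advyo zefi cpanp
Hunk 3: at line 2 remove [weib,zxhjz,gkj] add [rmlj,wha,lkfd] -> 11 lines: gor vybn rmlj wha lkfd xxrpm ofjou xxcgc advyo zefi cpanp
Final line 4: wha

Answer: wha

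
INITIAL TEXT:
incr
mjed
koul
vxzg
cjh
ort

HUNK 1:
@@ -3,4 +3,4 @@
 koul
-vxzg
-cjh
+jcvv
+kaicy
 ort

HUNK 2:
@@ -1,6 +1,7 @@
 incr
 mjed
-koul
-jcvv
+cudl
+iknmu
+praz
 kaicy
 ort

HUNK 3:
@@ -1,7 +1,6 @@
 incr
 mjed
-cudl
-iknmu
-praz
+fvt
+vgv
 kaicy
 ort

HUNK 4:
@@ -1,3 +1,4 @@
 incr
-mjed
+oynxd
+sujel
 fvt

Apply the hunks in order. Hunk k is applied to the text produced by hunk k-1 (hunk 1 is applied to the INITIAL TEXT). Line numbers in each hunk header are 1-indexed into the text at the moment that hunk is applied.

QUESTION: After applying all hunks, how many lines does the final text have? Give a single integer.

Hunk 1: at line 3 remove [vxzg,cjh] add [jcvv,kaicy] -> 6 lines: incr mjed koul jcvv kaicy ort
Hunk 2: at line 1 remove [koul,jcvv] add [cudl,iknmu,praz] -> 7 lines: incr mjed cudl iknmu praz kaicy ort
Hunk 3: at line 1 remove [cudl,iknmu,praz] add [fvt,vgv] -> 6 lines: incr mjed fvt vgv kaicy ort
Hunk 4: at line 1 remove [mjed] add [oynxd,sujel] -> 7 lines: incr oynxd sujel fvt vgv kaicy ort
Final line count: 7

Answer: 7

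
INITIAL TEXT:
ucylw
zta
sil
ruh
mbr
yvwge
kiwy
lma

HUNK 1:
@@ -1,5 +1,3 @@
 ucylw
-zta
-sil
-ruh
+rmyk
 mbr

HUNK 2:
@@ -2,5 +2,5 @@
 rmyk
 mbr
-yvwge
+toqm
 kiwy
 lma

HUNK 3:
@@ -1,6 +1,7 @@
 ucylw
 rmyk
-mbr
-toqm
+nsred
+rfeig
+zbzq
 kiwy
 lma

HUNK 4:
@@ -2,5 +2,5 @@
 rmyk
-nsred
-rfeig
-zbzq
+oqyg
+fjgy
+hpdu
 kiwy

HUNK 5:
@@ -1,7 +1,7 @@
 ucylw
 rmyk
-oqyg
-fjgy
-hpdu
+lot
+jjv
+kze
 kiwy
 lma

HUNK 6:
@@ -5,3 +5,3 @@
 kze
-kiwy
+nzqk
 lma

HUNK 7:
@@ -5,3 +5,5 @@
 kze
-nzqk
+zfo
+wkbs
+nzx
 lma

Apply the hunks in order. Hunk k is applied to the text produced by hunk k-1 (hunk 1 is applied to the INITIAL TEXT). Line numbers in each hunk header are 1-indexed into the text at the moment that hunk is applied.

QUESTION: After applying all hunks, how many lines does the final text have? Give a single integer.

Answer: 9

Derivation:
Hunk 1: at line 1 remove [zta,sil,ruh] add [rmyk] -> 6 lines: ucylw rmyk mbr yvwge kiwy lma
Hunk 2: at line 2 remove [yvwge] add [toqm] -> 6 lines: ucylw rmyk mbr toqm kiwy lma
Hunk 3: at line 1 remove [mbr,toqm] add [nsred,rfeig,zbzq] -> 7 lines: ucylw rmyk nsred rfeig zbzq kiwy lma
Hunk 4: at line 2 remove [nsred,rfeig,zbzq] add [oqyg,fjgy,hpdu] -> 7 lines: ucylw rmyk oqyg fjgy hpdu kiwy lma
Hunk 5: at line 1 remove [oqyg,fjgy,hpdu] add [lot,jjv,kze] -> 7 lines: ucylw rmyk lot jjv kze kiwy lma
Hunk 6: at line 5 remove [kiwy] add [nzqk] -> 7 lines: ucylw rmyk lot jjv kze nzqk lma
Hunk 7: at line 5 remove [nzqk] add [zfo,wkbs,nzx] -> 9 lines: ucylw rmyk lot jjv kze zfo wkbs nzx lma
Final line count: 9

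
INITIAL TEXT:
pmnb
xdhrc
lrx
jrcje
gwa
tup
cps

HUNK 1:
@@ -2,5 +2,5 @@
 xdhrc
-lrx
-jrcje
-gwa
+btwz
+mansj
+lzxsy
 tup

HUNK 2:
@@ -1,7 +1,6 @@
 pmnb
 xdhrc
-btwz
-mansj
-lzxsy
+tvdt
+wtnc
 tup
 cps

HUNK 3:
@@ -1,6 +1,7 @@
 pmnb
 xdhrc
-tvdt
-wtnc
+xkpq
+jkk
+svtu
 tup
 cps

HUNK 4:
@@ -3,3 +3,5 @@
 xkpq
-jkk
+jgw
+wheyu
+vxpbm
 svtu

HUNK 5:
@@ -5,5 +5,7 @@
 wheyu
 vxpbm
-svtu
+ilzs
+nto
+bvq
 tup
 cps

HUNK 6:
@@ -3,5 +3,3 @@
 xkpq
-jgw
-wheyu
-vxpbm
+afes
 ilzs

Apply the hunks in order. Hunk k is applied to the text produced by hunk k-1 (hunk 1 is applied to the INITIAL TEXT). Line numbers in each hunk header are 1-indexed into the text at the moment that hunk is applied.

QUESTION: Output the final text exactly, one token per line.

Hunk 1: at line 2 remove [lrx,jrcje,gwa] add [btwz,mansj,lzxsy] -> 7 lines: pmnb xdhrc btwz mansj lzxsy tup cps
Hunk 2: at line 1 remove [btwz,mansj,lzxsy] add [tvdt,wtnc] -> 6 lines: pmnb xdhrc tvdt wtnc tup cps
Hunk 3: at line 1 remove [tvdt,wtnc] add [xkpq,jkk,svtu] -> 7 lines: pmnb xdhrc xkpq jkk svtu tup cps
Hunk 4: at line 3 remove [jkk] add [jgw,wheyu,vxpbm] -> 9 lines: pmnb xdhrc xkpq jgw wheyu vxpbm svtu tup cps
Hunk 5: at line 5 remove [svtu] add [ilzs,nto,bvq] -> 11 lines: pmnb xdhrc xkpq jgw wheyu vxpbm ilzs nto bvq tup cps
Hunk 6: at line 3 remove [jgw,wheyu,vxpbm] add [afes] -> 9 lines: pmnb xdhrc xkpq afes ilzs nto bvq tup cps

Answer: pmnb
xdhrc
xkpq
afes
ilzs
nto
bvq
tup
cps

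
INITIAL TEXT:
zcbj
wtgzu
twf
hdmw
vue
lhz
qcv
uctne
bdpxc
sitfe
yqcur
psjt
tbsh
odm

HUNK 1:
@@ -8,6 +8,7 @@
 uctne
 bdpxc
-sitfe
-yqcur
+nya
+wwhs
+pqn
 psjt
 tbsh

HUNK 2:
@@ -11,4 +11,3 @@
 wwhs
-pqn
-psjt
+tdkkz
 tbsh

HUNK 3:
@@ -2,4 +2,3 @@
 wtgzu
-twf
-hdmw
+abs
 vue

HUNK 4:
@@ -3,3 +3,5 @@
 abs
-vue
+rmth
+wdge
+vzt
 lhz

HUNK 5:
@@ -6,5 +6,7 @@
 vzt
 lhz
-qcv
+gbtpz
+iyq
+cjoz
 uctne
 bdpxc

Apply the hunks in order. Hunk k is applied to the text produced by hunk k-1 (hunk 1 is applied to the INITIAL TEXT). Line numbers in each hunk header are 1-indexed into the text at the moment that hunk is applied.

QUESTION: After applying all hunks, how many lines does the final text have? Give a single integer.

Hunk 1: at line 8 remove [sitfe,yqcur] add [nya,wwhs,pqn] -> 15 lines: zcbj wtgzu twf hdmw vue lhz qcv uctne bdpxc nya wwhs pqn psjt tbsh odm
Hunk 2: at line 11 remove [pqn,psjt] add [tdkkz] -> 14 lines: zcbj wtgzu twf hdmw vue lhz qcv uctne bdpxc nya wwhs tdkkz tbsh odm
Hunk 3: at line 2 remove [twf,hdmw] add [abs] -> 13 lines: zcbj wtgzu abs vue lhz qcv uctne bdpxc nya wwhs tdkkz tbsh odm
Hunk 4: at line 3 remove [vue] add [rmth,wdge,vzt] -> 15 lines: zcbj wtgzu abs rmth wdge vzt lhz qcv uctne bdpxc nya wwhs tdkkz tbsh odm
Hunk 5: at line 6 remove [qcv] add [gbtpz,iyq,cjoz] -> 17 lines: zcbj wtgzu abs rmth wdge vzt lhz gbtpz iyq cjoz uctne bdpxc nya wwhs tdkkz tbsh odm
Final line count: 17

Answer: 17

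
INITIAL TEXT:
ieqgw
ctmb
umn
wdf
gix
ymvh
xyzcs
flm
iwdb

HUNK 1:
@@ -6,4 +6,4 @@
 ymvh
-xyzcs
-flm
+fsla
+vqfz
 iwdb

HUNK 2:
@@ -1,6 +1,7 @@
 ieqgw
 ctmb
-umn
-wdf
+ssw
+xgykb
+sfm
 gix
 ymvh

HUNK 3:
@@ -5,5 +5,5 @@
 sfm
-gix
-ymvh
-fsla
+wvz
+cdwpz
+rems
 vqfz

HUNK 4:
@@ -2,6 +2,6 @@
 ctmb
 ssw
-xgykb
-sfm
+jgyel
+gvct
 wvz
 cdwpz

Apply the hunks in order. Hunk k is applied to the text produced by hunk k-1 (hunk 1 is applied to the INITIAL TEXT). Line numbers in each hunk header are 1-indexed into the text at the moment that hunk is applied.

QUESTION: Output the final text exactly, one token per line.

Answer: ieqgw
ctmb
ssw
jgyel
gvct
wvz
cdwpz
rems
vqfz
iwdb

Derivation:
Hunk 1: at line 6 remove [xyzcs,flm] add [fsla,vqfz] -> 9 lines: ieqgw ctmb umn wdf gix ymvh fsla vqfz iwdb
Hunk 2: at line 1 remove [umn,wdf] add [ssw,xgykb,sfm] -> 10 lines: ieqgw ctmb ssw xgykb sfm gix ymvh fsla vqfz iwdb
Hunk 3: at line 5 remove [gix,ymvh,fsla] add [wvz,cdwpz,rems] -> 10 lines: ieqgw ctmb ssw xgykb sfm wvz cdwpz rems vqfz iwdb
Hunk 4: at line 2 remove [xgykb,sfm] add [jgyel,gvct] -> 10 lines: ieqgw ctmb ssw jgyel gvct wvz cdwpz rems vqfz iwdb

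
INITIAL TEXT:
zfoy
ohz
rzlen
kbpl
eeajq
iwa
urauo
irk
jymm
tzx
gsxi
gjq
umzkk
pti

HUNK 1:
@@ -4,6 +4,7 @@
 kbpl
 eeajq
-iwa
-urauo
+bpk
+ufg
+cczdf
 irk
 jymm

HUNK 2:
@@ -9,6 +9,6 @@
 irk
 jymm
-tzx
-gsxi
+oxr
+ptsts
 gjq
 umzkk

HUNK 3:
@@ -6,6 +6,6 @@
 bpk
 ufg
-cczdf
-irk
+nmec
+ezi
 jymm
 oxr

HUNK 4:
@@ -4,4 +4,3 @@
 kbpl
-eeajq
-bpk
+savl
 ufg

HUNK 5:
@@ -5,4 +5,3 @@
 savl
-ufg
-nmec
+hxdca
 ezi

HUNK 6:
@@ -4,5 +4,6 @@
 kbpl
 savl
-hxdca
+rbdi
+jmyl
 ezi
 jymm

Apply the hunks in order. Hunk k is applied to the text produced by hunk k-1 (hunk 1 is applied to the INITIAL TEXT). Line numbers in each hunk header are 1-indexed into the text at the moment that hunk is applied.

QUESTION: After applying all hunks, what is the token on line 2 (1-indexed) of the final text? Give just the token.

Hunk 1: at line 4 remove [iwa,urauo] add [bpk,ufg,cczdf] -> 15 lines: zfoy ohz rzlen kbpl eeajq bpk ufg cczdf irk jymm tzx gsxi gjq umzkk pti
Hunk 2: at line 9 remove [tzx,gsxi] add [oxr,ptsts] -> 15 lines: zfoy ohz rzlen kbpl eeajq bpk ufg cczdf irk jymm oxr ptsts gjq umzkk pti
Hunk 3: at line 6 remove [cczdf,irk] add [nmec,ezi] -> 15 lines: zfoy ohz rzlen kbpl eeajq bpk ufg nmec ezi jymm oxr ptsts gjq umzkk pti
Hunk 4: at line 4 remove [eeajq,bpk] add [savl] -> 14 lines: zfoy ohz rzlen kbpl savl ufg nmec ezi jymm oxr ptsts gjq umzkk pti
Hunk 5: at line 5 remove [ufg,nmec] add [hxdca] -> 13 lines: zfoy ohz rzlen kbpl savl hxdca ezi jymm oxr ptsts gjq umzkk pti
Hunk 6: at line 4 remove [hxdca] add [rbdi,jmyl] -> 14 lines: zfoy ohz rzlen kbpl savl rbdi jmyl ezi jymm oxr ptsts gjq umzkk pti
Final line 2: ohz

Answer: ohz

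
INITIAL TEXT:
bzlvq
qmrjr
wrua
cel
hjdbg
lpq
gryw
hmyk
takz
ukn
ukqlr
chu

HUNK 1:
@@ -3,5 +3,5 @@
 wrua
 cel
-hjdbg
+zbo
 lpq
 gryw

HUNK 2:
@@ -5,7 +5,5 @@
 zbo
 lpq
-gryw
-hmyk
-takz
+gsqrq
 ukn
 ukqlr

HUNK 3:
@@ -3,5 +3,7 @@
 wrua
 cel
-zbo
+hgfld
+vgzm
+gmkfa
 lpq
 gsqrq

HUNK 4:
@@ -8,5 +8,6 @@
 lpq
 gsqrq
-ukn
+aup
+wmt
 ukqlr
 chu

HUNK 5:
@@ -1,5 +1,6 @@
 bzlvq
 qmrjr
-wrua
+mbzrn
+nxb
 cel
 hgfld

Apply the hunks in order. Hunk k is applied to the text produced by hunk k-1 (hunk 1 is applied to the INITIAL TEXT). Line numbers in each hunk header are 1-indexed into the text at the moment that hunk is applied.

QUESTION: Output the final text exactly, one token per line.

Hunk 1: at line 3 remove [hjdbg] add [zbo] -> 12 lines: bzlvq qmrjr wrua cel zbo lpq gryw hmyk takz ukn ukqlr chu
Hunk 2: at line 5 remove [gryw,hmyk,takz] add [gsqrq] -> 10 lines: bzlvq qmrjr wrua cel zbo lpq gsqrq ukn ukqlr chu
Hunk 3: at line 3 remove [zbo] add [hgfld,vgzm,gmkfa] -> 12 lines: bzlvq qmrjr wrua cel hgfld vgzm gmkfa lpq gsqrq ukn ukqlr chu
Hunk 4: at line 8 remove [ukn] add [aup,wmt] -> 13 lines: bzlvq qmrjr wrua cel hgfld vgzm gmkfa lpq gsqrq aup wmt ukqlr chu
Hunk 5: at line 1 remove [wrua] add [mbzrn,nxb] -> 14 lines: bzlvq qmrjr mbzrn nxb cel hgfld vgzm gmkfa lpq gsqrq aup wmt ukqlr chu

Answer: bzlvq
qmrjr
mbzrn
nxb
cel
hgfld
vgzm
gmkfa
lpq
gsqrq
aup
wmt
ukqlr
chu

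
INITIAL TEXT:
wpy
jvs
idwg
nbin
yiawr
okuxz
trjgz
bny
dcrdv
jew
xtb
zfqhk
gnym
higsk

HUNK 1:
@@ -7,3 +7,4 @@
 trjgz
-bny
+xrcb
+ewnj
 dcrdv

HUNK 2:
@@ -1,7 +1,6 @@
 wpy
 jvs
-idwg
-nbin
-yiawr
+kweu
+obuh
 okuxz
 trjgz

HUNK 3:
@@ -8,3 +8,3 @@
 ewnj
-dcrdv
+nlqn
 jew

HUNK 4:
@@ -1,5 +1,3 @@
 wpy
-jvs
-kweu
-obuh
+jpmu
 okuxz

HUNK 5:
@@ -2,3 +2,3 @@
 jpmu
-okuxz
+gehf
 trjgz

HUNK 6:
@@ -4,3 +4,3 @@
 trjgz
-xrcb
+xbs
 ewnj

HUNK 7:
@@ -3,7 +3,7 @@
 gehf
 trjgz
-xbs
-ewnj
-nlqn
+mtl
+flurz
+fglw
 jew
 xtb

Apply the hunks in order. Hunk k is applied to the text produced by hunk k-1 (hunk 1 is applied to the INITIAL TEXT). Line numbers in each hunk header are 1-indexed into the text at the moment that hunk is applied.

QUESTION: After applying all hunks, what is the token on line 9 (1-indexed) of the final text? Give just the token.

Hunk 1: at line 7 remove [bny] add [xrcb,ewnj] -> 15 lines: wpy jvs idwg nbin yiawr okuxz trjgz xrcb ewnj dcrdv jew xtb zfqhk gnym higsk
Hunk 2: at line 1 remove [idwg,nbin,yiawr] add [kweu,obuh] -> 14 lines: wpy jvs kweu obuh okuxz trjgz xrcb ewnj dcrdv jew xtb zfqhk gnym higsk
Hunk 3: at line 8 remove [dcrdv] add [nlqn] -> 14 lines: wpy jvs kweu obuh okuxz trjgz xrcb ewnj nlqn jew xtb zfqhk gnym higsk
Hunk 4: at line 1 remove [jvs,kweu,obuh] add [jpmu] -> 12 lines: wpy jpmu okuxz trjgz xrcb ewnj nlqn jew xtb zfqhk gnym higsk
Hunk 5: at line 2 remove [okuxz] add [gehf] -> 12 lines: wpy jpmu gehf trjgz xrcb ewnj nlqn jew xtb zfqhk gnym higsk
Hunk 6: at line 4 remove [xrcb] add [xbs] -> 12 lines: wpy jpmu gehf trjgz xbs ewnj nlqn jew xtb zfqhk gnym higsk
Hunk 7: at line 3 remove [xbs,ewnj,nlqn] add [mtl,flurz,fglw] -> 12 lines: wpy jpmu gehf trjgz mtl flurz fglw jew xtb zfqhk gnym higsk
Final line 9: xtb

Answer: xtb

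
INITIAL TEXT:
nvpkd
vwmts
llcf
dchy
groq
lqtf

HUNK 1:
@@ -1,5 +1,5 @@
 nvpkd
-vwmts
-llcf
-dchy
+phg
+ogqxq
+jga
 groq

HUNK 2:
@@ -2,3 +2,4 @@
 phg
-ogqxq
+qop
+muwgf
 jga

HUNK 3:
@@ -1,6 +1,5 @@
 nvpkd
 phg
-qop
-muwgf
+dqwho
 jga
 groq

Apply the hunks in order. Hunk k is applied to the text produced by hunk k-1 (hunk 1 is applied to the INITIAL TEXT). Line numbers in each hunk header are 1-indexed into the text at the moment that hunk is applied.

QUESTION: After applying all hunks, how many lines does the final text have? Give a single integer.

Answer: 6

Derivation:
Hunk 1: at line 1 remove [vwmts,llcf,dchy] add [phg,ogqxq,jga] -> 6 lines: nvpkd phg ogqxq jga groq lqtf
Hunk 2: at line 2 remove [ogqxq] add [qop,muwgf] -> 7 lines: nvpkd phg qop muwgf jga groq lqtf
Hunk 3: at line 1 remove [qop,muwgf] add [dqwho] -> 6 lines: nvpkd phg dqwho jga groq lqtf
Final line count: 6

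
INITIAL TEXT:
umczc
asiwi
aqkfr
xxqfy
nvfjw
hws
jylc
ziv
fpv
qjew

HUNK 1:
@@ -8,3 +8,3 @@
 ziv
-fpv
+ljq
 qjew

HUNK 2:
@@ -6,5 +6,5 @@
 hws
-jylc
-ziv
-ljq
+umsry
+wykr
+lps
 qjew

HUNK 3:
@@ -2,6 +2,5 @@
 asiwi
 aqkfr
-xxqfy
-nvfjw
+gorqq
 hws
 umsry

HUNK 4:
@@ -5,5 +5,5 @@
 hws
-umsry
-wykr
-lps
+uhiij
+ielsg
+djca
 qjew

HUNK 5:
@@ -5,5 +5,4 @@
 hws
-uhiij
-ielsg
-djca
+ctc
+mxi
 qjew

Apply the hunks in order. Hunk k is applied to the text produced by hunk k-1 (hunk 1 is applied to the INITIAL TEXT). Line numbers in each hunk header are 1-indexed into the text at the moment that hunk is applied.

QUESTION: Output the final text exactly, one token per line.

Answer: umczc
asiwi
aqkfr
gorqq
hws
ctc
mxi
qjew

Derivation:
Hunk 1: at line 8 remove [fpv] add [ljq] -> 10 lines: umczc asiwi aqkfr xxqfy nvfjw hws jylc ziv ljq qjew
Hunk 2: at line 6 remove [jylc,ziv,ljq] add [umsry,wykr,lps] -> 10 lines: umczc asiwi aqkfr xxqfy nvfjw hws umsry wykr lps qjew
Hunk 3: at line 2 remove [xxqfy,nvfjw] add [gorqq] -> 9 lines: umczc asiwi aqkfr gorqq hws umsry wykr lps qjew
Hunk 4: at line 5 remove [umsry,wykr,lps] add [uhiij,ielsg,djca] -> 9 lines: umczc asiwi aqkfr gorqq hws uhiij ielsg djca qjew
Hunk 5: at line 5 remove [uhiij,ielsg,djca] add [ctc,mxi] -> 8 lines: umczc asiwi aqkfr gorqq hws ctc mxi qjew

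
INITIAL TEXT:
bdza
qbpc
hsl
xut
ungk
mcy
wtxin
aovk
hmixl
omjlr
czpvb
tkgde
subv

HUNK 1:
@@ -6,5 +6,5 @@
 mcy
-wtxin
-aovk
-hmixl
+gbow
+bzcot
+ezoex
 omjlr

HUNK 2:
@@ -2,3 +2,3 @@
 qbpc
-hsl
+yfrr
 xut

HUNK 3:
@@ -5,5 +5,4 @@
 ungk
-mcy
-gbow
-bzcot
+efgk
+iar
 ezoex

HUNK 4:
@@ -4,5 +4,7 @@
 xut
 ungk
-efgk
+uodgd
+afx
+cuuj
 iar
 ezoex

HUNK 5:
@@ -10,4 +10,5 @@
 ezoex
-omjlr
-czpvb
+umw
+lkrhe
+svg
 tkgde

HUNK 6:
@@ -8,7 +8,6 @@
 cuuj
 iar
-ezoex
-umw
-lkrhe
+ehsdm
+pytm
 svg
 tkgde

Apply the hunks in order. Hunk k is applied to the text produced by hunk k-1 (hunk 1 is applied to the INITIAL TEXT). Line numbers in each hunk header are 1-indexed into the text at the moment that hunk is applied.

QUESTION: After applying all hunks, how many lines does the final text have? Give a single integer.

Answer: 14

Derivation:
Hunk 1: at line 6 remove [wtxin,aovk,hmixl] add [gbow,bzcot,ezoex] -> 13 lines: bdza qbpc hsl xut ungk mcy gbow bzcot ezoex omjlr czpvb tkgde subv
Hunk 2: at line 2 remove [hsl] add [yfrr] -> 13 lines: bdza qbpc yfrr xut ungk mcy gbow bzcot ezoex omjlr czpvb tkgde subv
Hunk 3: at line 5 remove [mcy,gbow,bzcot] add [efgk,iar] -> 12 lines: bdza qbpc yfrr xut ungk efgk iar ezoex omjlr czpvb tkgde subv
Hunk 4: at line 4 remove [efgk] add [uodgd,afx,cuuj] -> 14 lines: bdza qbpc yfrr xut ungk uodgd afx cuuj iar ezoex omjlr czpvb tkgde subv
Hunk 5: at line 10 remove [omjlr,czpvb] add [umw,lkrhe,svg] -> 15 lines: bdza qbpc yfrr xut ungk uodgd afx cuuj iar ezoex umw lkrhe svg tkgde subv
Hunk 6: at line 8 remove [ezoex,umw,lkrhe] add [ehsdm,pytm] -> 14 lines: bdza qbpc yfrr xut ungk uodgd afx cuuj iar ehsdm pytm svg tkgde subv
Final line count: 14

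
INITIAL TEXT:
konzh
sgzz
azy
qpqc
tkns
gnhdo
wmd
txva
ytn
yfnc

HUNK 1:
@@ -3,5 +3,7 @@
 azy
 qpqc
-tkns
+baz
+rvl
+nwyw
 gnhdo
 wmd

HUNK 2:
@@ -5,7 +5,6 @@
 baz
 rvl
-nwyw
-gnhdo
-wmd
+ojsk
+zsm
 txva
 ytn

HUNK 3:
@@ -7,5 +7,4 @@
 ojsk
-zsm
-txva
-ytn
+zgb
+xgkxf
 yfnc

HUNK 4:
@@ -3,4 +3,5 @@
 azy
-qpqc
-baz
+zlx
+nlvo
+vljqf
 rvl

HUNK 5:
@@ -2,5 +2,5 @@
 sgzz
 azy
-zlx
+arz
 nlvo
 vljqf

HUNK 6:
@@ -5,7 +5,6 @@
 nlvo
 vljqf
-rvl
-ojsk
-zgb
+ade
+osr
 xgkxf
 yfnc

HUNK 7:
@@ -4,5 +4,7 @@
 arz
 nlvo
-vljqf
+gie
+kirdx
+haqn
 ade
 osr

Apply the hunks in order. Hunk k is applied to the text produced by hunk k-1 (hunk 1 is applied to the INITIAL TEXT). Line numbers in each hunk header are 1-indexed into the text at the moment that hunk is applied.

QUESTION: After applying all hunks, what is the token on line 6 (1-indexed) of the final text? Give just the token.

Hunk 1: at line 3 remove [tkns] add [baz,rvl,nwyw] -> 12 lines: konzh sgzz azy qpqc baz rvl nwyw gnhdo wmd txva ytn yfnc
Hunk 2: at line 5 remove [nwyw,gnhdo,wmd] add [ojsk,zsm] -> 11 lines: konzh sgzz azy qpqc baz rvl ojsk zsm txva ytn yfnc
Hunk 3: at line 7 remove [zsm,txva,ytn] add [zgb,xgkxf] -> 10 lines: konzh sgzz azy qpqc baz rvl ojsk zgb xgkxf yfnc
Hunk 4: at line 3 remove [qpqc,baz] add [zlx,nlvo,vljqf] -> 11 lines: konzh sgzz azy zlx nlvo vljqf rvl ojsk zgb xgkxf yfnc
Hunk 5: at line 2 remove [zlx] add [arz] -> 11 lines: konzh sgzz azy arz nlvo vljqf rvl ojsk zgb xgkxf yfnc
Hunk 6: at line 5 remove [rvl,ojsk,zgb] add [ade,osr] -> 10 lines: konzh sgzz azy arz nlvo vljqf ade osr xgkxf yfnc
Hunk 7: at line 4 remove [vljqf] add [gie,kirdx,haqn] -> 12 lines: konzh sgzz azy arz nlvo gie kirdx haqn ade osr xgkxf yfnc
Final line 6: gie

Answer: gie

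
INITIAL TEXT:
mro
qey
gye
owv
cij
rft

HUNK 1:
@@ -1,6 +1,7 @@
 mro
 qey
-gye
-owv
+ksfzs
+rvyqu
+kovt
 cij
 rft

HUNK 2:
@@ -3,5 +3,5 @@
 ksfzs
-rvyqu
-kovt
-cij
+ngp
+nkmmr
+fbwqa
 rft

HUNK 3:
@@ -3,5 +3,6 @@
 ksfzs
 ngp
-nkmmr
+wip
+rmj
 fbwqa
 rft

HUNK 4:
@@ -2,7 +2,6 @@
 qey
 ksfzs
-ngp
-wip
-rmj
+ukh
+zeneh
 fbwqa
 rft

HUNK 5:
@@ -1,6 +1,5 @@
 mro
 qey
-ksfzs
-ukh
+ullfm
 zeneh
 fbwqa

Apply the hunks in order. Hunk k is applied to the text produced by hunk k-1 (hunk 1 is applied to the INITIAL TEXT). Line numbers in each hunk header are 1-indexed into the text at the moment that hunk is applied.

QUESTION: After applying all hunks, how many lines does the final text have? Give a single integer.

Hunk 1: at line 1 remove [gye,owv] add [ksfzs,rvyqu,kovt] -> 7 lines: mro qey ksfzs rvyqu kovt cij rft
Hunk 2: at line 3 remove [rvyqu,kovt,cij] add [ngp,nkmmr,fbwqa] -> 7 lines: mro qey ksfzs ngp nkmmr fbwqa rft
Hunk 3: at line 3 remove [nkmmr] add [wip,rmj] -> 8 lines: mro qey ksfzs ngp wip rmj fbwqa rft
Hunk 4: at line 2 remove [ngp,wip,rmj] add [ukh,zeneh] -> 7 lines: mro qey ksfzs ukh zeneh fbwqa rft
Hunk 5: at line 1 remove [ksfzs,ukh] add [ullfm] -> 6 lines: mro qey ullfm zeneh fbwqa rft
Final line count: 6

Answer: 6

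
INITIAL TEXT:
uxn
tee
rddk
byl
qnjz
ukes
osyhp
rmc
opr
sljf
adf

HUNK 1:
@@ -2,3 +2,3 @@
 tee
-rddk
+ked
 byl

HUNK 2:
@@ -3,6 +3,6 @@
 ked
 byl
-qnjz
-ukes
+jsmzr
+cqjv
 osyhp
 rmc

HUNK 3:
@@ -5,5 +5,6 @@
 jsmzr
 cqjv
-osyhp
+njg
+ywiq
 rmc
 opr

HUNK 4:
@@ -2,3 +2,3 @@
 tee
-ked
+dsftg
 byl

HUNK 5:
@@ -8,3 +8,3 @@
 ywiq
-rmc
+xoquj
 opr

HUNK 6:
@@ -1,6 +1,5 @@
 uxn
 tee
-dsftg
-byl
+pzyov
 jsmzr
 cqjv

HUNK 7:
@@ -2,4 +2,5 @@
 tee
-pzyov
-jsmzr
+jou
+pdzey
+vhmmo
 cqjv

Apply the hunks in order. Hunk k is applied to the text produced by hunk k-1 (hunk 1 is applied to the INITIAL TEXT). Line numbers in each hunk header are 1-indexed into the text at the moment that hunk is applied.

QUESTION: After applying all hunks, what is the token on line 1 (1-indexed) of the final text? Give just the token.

Hunk 1: at line 2 remove [rddk] add [ked] -> 11 lines: uxn tee ked byl qnjz ukes osyhp rmc opr sljf adf
Hunk 2: at line 3 remove [qnjz,ukes] add [jsmzr,cqjv] -> 11 lines: uxn tee ked byl jsmzr cqjv osyhp rmc opr sljf adf
Hunk 3: at line 5 remove [osyhp] add [njg,ywiq] -> 12 lines: uxn tee ked byl jsmzr cqjv njg ywiq rmc opr sljf adf
Hunk 4: at line 2 remove [ked] add [dsftg] -> 12 lines: uxn tee dsftg byl jsmzr cqjv njg ywiq rmc opr sljf adf
Hunk 5: at line 8 remove [rmc] add [xoquj] -> 12 lines: uxn tee dsftg byl jsmzr cqjv njg ywiq xoquj opr sljf adf
Hunk 6: at line 1 remove [dsftg,byl] add [pzyov] -> 11 lines: uxn tee pzyov jsmzr cqjv njg ywiq xoquj opr sljf adf
Hunk 7: at line 2 remove [pzyov,jsmzr] add [jou,pdzey,vhmmo] -> 12 lines: uxn tee jou pdzey vhmmo cqjv njg ywiq xoquj opr sljf adf
Final line 1: uxn

Answer: uxn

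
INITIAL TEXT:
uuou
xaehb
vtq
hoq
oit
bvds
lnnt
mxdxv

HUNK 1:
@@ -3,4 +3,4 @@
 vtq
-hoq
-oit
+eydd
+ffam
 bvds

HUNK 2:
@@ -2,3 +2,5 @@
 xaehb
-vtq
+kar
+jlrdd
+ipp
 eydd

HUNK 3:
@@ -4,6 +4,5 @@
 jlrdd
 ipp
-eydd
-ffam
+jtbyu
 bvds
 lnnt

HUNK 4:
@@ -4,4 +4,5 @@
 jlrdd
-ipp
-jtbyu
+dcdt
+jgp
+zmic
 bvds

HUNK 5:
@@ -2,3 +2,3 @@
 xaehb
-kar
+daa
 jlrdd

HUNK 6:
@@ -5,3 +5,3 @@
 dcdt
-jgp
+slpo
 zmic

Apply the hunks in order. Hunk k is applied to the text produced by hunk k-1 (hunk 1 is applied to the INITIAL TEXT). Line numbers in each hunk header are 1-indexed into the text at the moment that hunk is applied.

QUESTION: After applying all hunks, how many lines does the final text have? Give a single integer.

Hunk 1: at line 3 remove [hoq,oit] add [eydd,ffam] -> 8 lines: uuou xaehb vtq eydd ffam bvds lnnt mxdxv
Hunk 2: at line 2 remove [vtq] add [kar,jlrdd,ipp] -> 10 lines: uuou xaehb kar jlrdd ipp eydd ffam bvds lnnt mxdxv
Hunk 3: at line 4 remove [eydd,ffam] add [jtbyu] -> 9 lines: uuou xaehb kar jlrdd ipp jtbyu bvds lnnt mxdxv
Hunk 4: at line 4 remove [ipp,jtbyu] add [dcdt,jgp,zmic] -> 10 lines: uuou xaehb kar jlrdd dcdt jgp zmic bvds lnnt mxdxv
Hunk 5: at line 2 remove [kar] add [daa] -> 10 lines: uuou xaehb daa jlrdd dcdt jgp zmic bvds lnnt mxdxv
Hunk 6: at line 5 remove [jgp] add [slpo] -> 10 lines: uuou xaehb daa jlrdd dcdt slpo zmic bvds lnnt mxdxv
Final line count: 10

Answer: 10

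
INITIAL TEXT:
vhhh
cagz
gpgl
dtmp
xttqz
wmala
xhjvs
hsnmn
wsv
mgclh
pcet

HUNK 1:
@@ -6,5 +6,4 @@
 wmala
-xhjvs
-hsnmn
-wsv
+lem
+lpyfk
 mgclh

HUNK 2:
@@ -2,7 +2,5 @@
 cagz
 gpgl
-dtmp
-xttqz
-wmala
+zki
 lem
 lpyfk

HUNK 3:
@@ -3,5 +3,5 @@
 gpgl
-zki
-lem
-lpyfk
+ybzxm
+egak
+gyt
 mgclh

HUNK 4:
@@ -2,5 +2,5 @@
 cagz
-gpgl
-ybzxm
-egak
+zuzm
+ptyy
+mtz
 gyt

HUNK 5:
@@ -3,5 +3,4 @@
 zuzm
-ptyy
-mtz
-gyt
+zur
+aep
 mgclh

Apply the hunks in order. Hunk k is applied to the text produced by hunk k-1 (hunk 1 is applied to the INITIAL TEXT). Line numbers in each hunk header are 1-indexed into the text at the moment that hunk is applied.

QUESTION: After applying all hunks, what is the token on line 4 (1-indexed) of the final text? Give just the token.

Answer: zur

Derivation:
Hunk 1: at line 6 remove [xhjvs,hsnmn,wsv] add [lem,lpyfk] -> 10 lines: vhhh cagz gpgl dtmp xttqz wmala lem lpyfk mgclh pcet
Hunk 2: at line 2 remove [dtmp,xttqz,wmala] add [zki] -> 8 lines: vhhh cagz gpgl zki lem lpyfk mgclh pcet
Hunk 3: at line 3 remove [zki,lem,lpyfk] add [ybzxm,egak,gyt] -> 8 lines: vhhh cagz gpgl ybzxm egak gyt mgclh pcet
Hunk 4: at line 2 remove [gpgl,ybzxm,egak] add [zuzm,ptyy,mtz] -> 8 lines: vhhh cagz zuzm ptyy mtz gyt mgclh pcet
Hunk 5: at line 3 remove [ptyy,mtz,gyt] add [zur,aep] -> 7 lines: vhhh cagz zuzm zur aep mgclh pcet
Final line 4: zur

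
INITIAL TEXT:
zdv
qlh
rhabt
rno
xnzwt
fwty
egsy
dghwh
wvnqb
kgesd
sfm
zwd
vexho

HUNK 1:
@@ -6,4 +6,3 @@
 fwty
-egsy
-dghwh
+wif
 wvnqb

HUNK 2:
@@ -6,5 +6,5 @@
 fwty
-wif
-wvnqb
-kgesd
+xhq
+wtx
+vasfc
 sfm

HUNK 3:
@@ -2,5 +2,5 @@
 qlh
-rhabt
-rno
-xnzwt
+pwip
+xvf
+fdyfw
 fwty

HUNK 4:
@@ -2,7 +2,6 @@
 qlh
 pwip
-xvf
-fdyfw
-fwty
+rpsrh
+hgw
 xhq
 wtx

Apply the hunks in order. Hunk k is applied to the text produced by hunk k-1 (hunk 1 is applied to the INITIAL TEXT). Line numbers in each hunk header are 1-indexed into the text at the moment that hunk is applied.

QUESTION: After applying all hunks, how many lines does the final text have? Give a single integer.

Hunk 1: at line 6 remove [egsy,dghwh] add [wif] -> 12 lines: zdv qlh rhabt rno xnzwt fwty wif wvnqb kgesd sfm zwd vexho
Hunk 2: at line 6 remove [wif,wvnqb,kgesd] add [xhq,wtx,vasfc] -> 12 lines: zdv qlh rhabt rno xnzwt fwty xhq wtx vasfc sfm zwd vexho
Hunk 3: at line 2 remove [rhabt,rno,xnzwt] add [pwip,xvf,fdyfw] -> 12 lines: zdv qlh pwip xvf fdyfw fwty xhq wtx vasfc sfm zwd vexho
Hunk 4: at line 2 remove [xvf,fdyfw,fwty] add [rpsrh,hgw] -> 11 lines: zdv qlh pwip rpsrh hgw xhq wtx vasfc sfm zwd vexho
Final line count: 11

Answer: 11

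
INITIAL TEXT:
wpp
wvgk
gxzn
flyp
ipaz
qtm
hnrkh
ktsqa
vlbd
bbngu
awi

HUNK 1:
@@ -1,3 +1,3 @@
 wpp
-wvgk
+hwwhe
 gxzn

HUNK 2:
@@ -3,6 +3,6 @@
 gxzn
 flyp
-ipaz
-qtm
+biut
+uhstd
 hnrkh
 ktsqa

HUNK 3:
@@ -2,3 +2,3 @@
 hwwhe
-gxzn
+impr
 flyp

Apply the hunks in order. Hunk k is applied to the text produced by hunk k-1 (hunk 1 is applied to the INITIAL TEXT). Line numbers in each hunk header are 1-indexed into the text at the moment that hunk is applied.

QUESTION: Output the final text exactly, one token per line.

Hunk 1: at line 1 remove [wvgk] add [hwwhe] -> 11 lines: wpp hwwhe gxzn flyp ipaz qtm hnrkh ktsqa vlbd bbngu awi
Hunk 2: at line 3 remove [ipaz,qtm] add [biut,uhstd] -> 11 lines: wpp hwwhe gxzn flyp biut uhstd hnrkh ktsqa vlbd bbngu awi
Hunk 3: at line 2 remove [gxzn] add [impr] -> 11 lines: wpp hwwhe impr flyp biut uhstd hnrkh ktsqa vlbd bbngu awi

Answer: wpp
hwwhe
impr
flyp
biut
uhstd
hnrkh
ktsqa
vlbd
bbngu
awi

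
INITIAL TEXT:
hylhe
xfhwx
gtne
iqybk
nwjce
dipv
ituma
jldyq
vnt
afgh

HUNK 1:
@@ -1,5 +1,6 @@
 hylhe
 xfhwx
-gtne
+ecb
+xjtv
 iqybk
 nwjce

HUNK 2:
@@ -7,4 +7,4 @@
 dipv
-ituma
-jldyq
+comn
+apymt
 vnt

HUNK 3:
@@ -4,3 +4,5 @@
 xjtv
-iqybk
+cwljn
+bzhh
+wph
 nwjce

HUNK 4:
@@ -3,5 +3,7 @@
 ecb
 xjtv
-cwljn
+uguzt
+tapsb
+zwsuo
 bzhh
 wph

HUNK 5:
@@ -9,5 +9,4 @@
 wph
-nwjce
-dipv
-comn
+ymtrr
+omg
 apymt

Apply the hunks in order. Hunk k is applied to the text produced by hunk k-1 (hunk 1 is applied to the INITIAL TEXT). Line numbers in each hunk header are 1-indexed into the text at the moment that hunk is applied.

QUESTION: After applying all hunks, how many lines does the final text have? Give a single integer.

Answer: 14

Derivation:
Hunk 1: at line 1 remove [gtne] add [ecb,xjtv] -> 11 lines: hylhe xfhwx ecb xjtv iqybk nwjce dipv ituma jldyq vnt afgh
Hunk 2: at line 7 remove [ituma,jldyq] add [comn,apymt] -> 11 lines: hylhe xfhwx ecb xjtv iqybk nwjce dipv comn apymt vnt afgh
Hunk 3: at line 4 remove [iqybk] add [cwljn,bzhh,wph] -> 13 lines: hylhe xfhwx ecb xjtv cwljn bzhh wph nwjce dipv comn apymt vnt afgh
Hunk 4: at line 3 remove [cwljn] add [uguzt,tapsb,zwsuo] -> 15 lines: hylhe xfhwx ecb xjtv uguzt tapsb zwsuo bzhh wph nwjce dipv comn apymt vnt afgh
Hunk 5: at line 9 remove [nwjce,dipv,comn] add [ymtrr,omg] -> 14 lines: hylhe xfhwx ecb xjtv uguzt tapsb zwsuo bzhh wph ymtrr omg apymt vnt afgh
Final line count: 14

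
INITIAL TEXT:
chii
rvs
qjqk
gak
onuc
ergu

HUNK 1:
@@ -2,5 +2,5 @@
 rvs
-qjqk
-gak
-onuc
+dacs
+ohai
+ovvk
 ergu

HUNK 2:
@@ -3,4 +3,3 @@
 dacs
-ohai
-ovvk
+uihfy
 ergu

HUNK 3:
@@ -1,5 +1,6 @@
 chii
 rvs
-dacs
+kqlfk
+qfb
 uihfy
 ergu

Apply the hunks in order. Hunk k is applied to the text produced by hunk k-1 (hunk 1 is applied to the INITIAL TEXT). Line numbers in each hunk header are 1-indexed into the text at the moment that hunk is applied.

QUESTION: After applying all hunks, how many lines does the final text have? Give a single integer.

Answer: 6

Derivation:
Hunk 1: at line 2 remove [qjqk,gak,onuc] add [dacs,ohai,ovvk] -> 6 lines: chii rvs dacs ohai ovvk ergu
Hunk 2: at line 3 remove [ohai,ovvk] add [uihfy] -> 5 lines: chii rvs dacs uihfy ergu
Hunk 3: at line 1 remove [dacs] add [kqlfk,qfb] -> 6 lines: chii rvs kqlfk qfb uihfy ergu
Final line count: 6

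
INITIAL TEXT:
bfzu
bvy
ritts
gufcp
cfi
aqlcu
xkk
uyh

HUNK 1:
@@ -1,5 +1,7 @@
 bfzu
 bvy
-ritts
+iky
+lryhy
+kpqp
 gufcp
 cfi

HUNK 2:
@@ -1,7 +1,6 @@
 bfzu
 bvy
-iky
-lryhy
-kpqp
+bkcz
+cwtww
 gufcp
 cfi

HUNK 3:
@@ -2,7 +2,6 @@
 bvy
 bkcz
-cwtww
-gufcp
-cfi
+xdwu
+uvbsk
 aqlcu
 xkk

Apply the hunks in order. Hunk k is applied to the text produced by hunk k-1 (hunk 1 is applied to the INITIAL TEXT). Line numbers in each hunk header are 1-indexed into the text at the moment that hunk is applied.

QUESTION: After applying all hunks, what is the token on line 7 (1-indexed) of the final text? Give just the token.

Answer: xkk

Derivation:
Hunk 1: at line 1 remove [ritts] add [iky,lryhy,kpqp] -> 10 lines: bfzu bvy iky lryhy kpqp gufcp cfi aqlcu xkk uyh
Hunk 2: at line 1 remove [iky,lryhy,kpqp] add [bkcz,cwtww] -> 9 lines: bfzu bvy bkcz cwtww gufcp cfi aqlcu xkk uyh
Hunk 3: at line 2 remove [cwtww,gufcp,cfi] add [xdwu,uvbsk] -> 8 lines: bfzu bvy bkcz xdwu uvbsk aqlcu xkk uyh
Final line 7: xkk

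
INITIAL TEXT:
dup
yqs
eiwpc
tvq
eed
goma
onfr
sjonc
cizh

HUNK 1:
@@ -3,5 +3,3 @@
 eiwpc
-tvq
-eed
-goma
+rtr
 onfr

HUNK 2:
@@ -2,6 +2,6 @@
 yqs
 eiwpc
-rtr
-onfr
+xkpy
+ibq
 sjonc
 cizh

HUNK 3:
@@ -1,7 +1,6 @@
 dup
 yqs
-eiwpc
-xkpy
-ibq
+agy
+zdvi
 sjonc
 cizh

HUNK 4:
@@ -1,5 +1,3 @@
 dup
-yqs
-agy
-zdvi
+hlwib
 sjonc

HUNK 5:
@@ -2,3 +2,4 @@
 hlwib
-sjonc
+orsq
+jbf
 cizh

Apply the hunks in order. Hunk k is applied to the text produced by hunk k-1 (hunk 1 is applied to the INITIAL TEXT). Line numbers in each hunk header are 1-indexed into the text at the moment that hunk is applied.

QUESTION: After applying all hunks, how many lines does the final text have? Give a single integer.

Hunk 1: at line 3 remove [tvq,eed,goma] add [rtr] -> 7 lines: dup yqs eiwpc rtr onfr sjonc cizh
Hunk 2: at line 2 remove [rtr,onfr] add [xkpy,ibq] -> 7 lines: dup yqs eiwpc xkpy ibq sjonc cizh
Hunk 3: at line 1 remove [eiwpc,xkpy,ibq] add [agy,zdvi] -> 6 lines: dup yqs agy zdvi sjonc cizh
Hunk 4: at line 1 remove [yqs,agy,zdvi] add [hlwib] -> 4 lines: dup hlwib sjonc cizh
Hunk 5: at line 2 remove [sjonc] add [orsq,jbf] -> 5 lines: dup hlwib orsq jbf cizh
Final line count: 5

Answer: 5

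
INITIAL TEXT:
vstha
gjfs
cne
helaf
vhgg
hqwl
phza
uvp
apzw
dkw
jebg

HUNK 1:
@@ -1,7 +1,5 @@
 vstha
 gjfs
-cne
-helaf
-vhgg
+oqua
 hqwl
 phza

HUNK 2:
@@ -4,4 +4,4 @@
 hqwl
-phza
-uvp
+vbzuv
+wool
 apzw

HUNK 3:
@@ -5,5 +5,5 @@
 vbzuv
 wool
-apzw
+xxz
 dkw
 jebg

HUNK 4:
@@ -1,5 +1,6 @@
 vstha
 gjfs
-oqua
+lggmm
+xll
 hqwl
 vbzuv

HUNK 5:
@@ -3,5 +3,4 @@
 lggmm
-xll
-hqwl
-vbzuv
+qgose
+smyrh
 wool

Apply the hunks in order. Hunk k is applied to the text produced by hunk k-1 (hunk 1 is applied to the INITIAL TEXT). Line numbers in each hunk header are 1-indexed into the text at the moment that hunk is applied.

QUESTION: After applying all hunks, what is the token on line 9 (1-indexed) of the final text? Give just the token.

Hunk 1: at line 1 remove [cne,helaf,vhgg] add [oqua] -> 9 lines: vstha gjfs oqua hqwl phza uvp apzw dkw jebg
Hunk 2: at line 4 remove [phza,uvp] add [vbzuv,wool] -> 9 lines: vstha gjfs oqua hqwl vbzuv wool apzw dkw jebg
Hunk 3: at line 5 remove [apzw] add [xxz] -> 9 lines: vstha gjfs oqua hqwl vbzuv wool xxz dkw jebg
Hunk 4: at line 1 remove [oqua] add [lggmm,xll] -> 10 lines: vstha gjfs lggmm xll hqwl vbzuv wool xxz dkw jebg
Hunk 5: at line 3 remove [xll,hqwl,vbzuv] add [qgose,smyrh] -> 9 lines: vstha gjfs lggmm qgose smyrh wool xxz dkw jebg
Final line 9: jebg

Answer: jebg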